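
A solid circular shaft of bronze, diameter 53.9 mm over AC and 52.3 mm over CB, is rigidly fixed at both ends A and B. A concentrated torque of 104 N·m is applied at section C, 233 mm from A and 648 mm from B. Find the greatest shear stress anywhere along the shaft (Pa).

Compatibility: T_A·a/J_AC = T_B·b/J_CB with T_A + T_B = T₀.
J_AC = 8.29×10^-7 m⁴, J_CB = 7.35×10^-7 m⁴, so T_A = T₀·(J_AC/a)/((J_AC/a)+(J_CB/b)) = 78.86 N·m, T_B = 25.14 N·m.
τ in each portion: τ_AC = 2.56×10^6 Pa, τ_CB = 8.95×10^5 Pa; maximum is in AC.
τ_max = T_AC·r/J = 78.86·0.0269/8.29×10^-7 = 2.565×10^6 Pa.

2.56e6 Pa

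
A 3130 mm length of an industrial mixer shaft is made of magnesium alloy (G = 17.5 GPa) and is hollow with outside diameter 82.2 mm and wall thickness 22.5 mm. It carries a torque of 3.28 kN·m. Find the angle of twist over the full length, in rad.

0.137 rad

J = π(d_o⁴ − d_i⁴)/32 = π(0.0822⁴ − 0.0372⁴)/32 = 4.294×10^-6 m⁴.
θ = T·L/(G·J) = 3280 × 3.13 / (17.5×10⁹ × 4.294×10^-6) = 0.1366 rad.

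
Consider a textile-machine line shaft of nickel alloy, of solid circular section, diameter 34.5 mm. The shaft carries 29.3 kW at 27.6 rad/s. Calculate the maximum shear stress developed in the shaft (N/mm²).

132 N/mm²

ω = 27.6 rad/s, so T = P/ω = 29.3×10³ / 27.60 = 1062 N·m.
J = πd⁴/32 = π(0.0345)⁴/32 = 1.391×10^-7 m⁴.
τ_max = T·r/J = 1062 × 0.0173 / 1.391×10^-7 = 1.317×10^8 Pa.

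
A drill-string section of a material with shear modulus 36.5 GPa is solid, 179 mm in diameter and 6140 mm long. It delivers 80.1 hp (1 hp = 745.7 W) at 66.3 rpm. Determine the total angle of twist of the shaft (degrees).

0.823°

ω = 2π·66.3/60 = 6.943 rad/s, so T = P/ω = 80.1×745.7 / 6.943 = 8603 N·m.
J = πd⁴/32 = π(0.179)⁴/32 = 1.008×10^-4 m⁴.
θ = T·L/(G·J) = 8603 × 6.14 / (36.5×10⁹ × 1.008×10^-4) = 0.01436 rad.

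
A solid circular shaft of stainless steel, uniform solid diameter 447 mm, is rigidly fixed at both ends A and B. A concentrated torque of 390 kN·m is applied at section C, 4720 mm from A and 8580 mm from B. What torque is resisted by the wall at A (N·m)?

With uniform GJ and both ends fixed, compatibility θ_AC = θ_CB gives T_A·a = T_B·b, together with T_A + T_B = T₀.
T_A = T₀·b/(a+b) = 390000·8580/13300 = 251600 N·m; T_B = 138400 N·m.

252000 N·m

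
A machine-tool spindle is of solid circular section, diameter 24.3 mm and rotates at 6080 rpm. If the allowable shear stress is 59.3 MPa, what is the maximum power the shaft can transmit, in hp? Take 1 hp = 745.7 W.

J = πd⁴/32 = π(0.0243)⁴/32 = 3.423×10^-8 m⁴.
T_max = τ_allow·J/r = 5.93×10^7 × 3.423×10^-8 / 0.0122 = 167.1 N·m.
ω = 2π·6080/60 = 636.7 rad/s, so P_max = T_max·ω = 1.064×10^5 W.

143 hp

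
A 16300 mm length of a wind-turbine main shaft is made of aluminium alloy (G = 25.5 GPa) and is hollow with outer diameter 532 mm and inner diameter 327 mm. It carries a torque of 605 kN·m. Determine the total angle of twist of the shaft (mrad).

J = π(d_o⁴ − d_i⁴)/32 = π(0.532⁴ − 0.327⁴)/32 = 6.742×10^-3 m⁴.
θ = T·L/(G·J) = 605000 × 16.3 / (25.5×10⁹ × 6.742×10^-3) = 0.05736 rad.

57.4 mrad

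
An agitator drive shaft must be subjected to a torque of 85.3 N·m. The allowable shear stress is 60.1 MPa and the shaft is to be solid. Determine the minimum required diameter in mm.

For a solid shaft τ_max = 16T/(πd³), so d = (16T/(π τ_allow))^(1/3) = (16·85.30/(π·6.01×10^7))^(1/3) = 0.01934 m.

19.3 mm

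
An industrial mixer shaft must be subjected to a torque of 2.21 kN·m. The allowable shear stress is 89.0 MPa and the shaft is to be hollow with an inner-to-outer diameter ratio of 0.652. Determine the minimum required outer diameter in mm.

53.6 mm

For a hollow shaft with d_i/d_o = 0.652: τ_max = 16T/(π d_o³ (1−k⁴)), so d_o = [16T/(π τ_allow (1−k⁴))]^(1/3) = [16·2210/(π·8.90×10^7·0.8193)]^(1/3) = 0.05364 m.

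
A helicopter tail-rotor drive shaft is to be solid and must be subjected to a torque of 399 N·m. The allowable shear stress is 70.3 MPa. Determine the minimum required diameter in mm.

30.7 mm

For a solid shaft τ_max = 16T/(πd³), so d = (16T/(π τ_allow))^(1/3) = (16·399.0/(π·7.03×10^7))^(1/3) = 0.03069 m.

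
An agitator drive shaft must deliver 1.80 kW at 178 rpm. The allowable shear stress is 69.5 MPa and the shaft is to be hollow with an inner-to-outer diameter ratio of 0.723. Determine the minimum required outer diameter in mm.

21.4 mm

ω = 2π·178/60 = 18.64 rad/s, so T = P/ω = 1.80×10³ / 18.64 = 96.57 N·m.
For a hollow shaft with d_i/d_o = 0.723: τ_max = 16T/(π d_o³ (1−k⁴)), so d_o = [16T/(π τ_allow (1−k⁴))]^(1/3) = [16·96.57/(π·6.95×10^7·0.7268)]^(1/3) = 0.02135 m.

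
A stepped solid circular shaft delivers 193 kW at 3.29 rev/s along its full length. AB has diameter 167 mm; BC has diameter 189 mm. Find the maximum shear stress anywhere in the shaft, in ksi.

ω = 2π·3.29 = 20.67 rad/s, so T = P/ω = 193×10³ / 20.67 = 9336 N·m.
Under the same torque, τ_max = 16T/(πd³) is largest where d is smallest — segment AB (d = 167 mm).
τ_max = 16·9336/(π·(0.167)³) = 1.021×10^7 Pa.

1.48 ksi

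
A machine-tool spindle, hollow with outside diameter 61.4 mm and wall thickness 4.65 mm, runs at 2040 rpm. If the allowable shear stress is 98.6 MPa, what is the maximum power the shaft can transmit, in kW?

461 kW

J = π(d_o⁴ − d_i⁴)/32 = π(0.0614⁴ − 0.0521⁴)/32 = 6.720×10^-7 m⁴.
T_max = τ_allow·J/r = 9.86×10^7 × 6.720×10^-7 / 0.0307 = 2158 N·m.
ω = 2π·2040/60 = 213.6 rad/s, so P_max = T_max·ω = 4.610×10^5 W.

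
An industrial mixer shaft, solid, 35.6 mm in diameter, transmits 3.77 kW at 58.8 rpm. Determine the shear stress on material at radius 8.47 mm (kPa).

32900 kPa

ω = 2π·58.8/60 = 6.158 rad/s, so T = P/ω = 3.77×10³ / 6.158 = 612.3 N·m.
J = πd⁴/32 = π(0.0356)⁴/32 = 1.577×10^-7 m⁴.
Shear stress varies linearly with radius: τ = T·r/J = 612.3 × 0.00847 / 1.577×10^-7 = 3.289×10^7 Pa.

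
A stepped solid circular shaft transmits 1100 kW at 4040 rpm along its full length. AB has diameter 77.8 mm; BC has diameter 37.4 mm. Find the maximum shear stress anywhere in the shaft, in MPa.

253 MPa

ω = 2π·4040/60 = 423.1 rad/s, so T = P/ω = 1100×10³ / 423.1 = 2600 N·m.
Under the same torque, τ_max = 16T/(πd³) is largest where d is smallest — segment BC (d = 37.4 mm).
τ_max = 16·2600/(π·(0.0374)³) = 2.531×10^8 Pa.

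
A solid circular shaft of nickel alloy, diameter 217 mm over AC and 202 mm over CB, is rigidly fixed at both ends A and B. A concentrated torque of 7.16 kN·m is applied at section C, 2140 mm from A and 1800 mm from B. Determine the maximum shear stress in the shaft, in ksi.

0.303 ksi

Compatibility: T_A·a/J_AC = T_B·b/J_CB with T_A + T_B = T₀.
J_AC = 2.18×10^-4 m⁴, J_CB = 1.63×10^-4 m⁴, so T_A = T₀·(J_AC/a)/((J_AC/a)+(J_CB/b)) = 3783 N·m, T_B = 3377 N·m.
τ in each portion: τ_AC = 1.89×10^6 Pa, τ_CB = 2.09×10^6 Pa; maximum is in CB.
τ_max = T_CB·r/J = 3377·0.101/1.63×10^-4 = 2.087×10^6 Pa.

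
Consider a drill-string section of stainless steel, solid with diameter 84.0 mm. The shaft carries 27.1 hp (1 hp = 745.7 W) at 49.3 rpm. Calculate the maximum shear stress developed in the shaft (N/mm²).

ω = 2π·49.3/60 = 5.163 rad/s, so T = P/ω = 27.1×745.7 / 5.163 = 3914 N·m.
J = πd⁴/32 = π(0.0840)⁴/32 = 4.888×10^-6 m⁴.
τ_max = T·r/J = 3914 × 0.0420 / 4.888×10^-6 = 3.363×10^7 Pa.

33.6 N/mm²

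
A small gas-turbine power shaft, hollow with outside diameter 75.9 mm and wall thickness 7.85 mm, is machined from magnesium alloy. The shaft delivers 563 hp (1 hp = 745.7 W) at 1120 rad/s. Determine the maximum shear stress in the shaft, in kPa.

ω = 1120 rad/s, so T = P/ω = 563×745.7 / 1120 = 374.8 N·m.
J = π(d_o⁴ − d_i⁴)/32 = π(0.0759⁴ − 0.0602⁴)/32 = 1.969×10^-6 m⁴.
τ_max = T·r/J = 374.8 × 0.0380 / 1.969×10^-6 = 7.226×10^6 Pa.

7230 kPa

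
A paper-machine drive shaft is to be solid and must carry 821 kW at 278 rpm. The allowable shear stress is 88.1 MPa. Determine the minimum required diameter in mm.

ω = 2π·278/60 = 29.11 rad/s, so T = P/ω = 821×10³ / 29.11 = 28200 N·m.
For a solid shaft τ_max = 16T/(πd³), so d = (16T/(π τ_allow))^(1/3) = (16·28200/(π·8.81×10^7))^(1/3) = 0.1177 m.

118 mm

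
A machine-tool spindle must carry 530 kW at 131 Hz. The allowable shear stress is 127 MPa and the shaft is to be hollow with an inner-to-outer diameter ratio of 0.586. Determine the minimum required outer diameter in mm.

ω = 2π·131 = 823.1 rad/s, so T = P/ω = 530×10³ / 823.1 = 643.9 N·m.
For a hollow shaft with d_i/d_o = 0.586: τ_max = 16T/(π d_o³ (1−k⁴)), so d_o = [16T/(π τ_allow (1−k⁴))]^(1/3) = [16·643.9/(π·1.27×10^8·0.8821)]^(1/3) = 0.03082 m.

30.8 mm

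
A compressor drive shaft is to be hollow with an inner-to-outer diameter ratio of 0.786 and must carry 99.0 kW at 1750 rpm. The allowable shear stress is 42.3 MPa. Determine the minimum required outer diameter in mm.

ω = 2π·1750/60 = 183.3 rad/s, so T = P/ω = 99.0×10³ / 183.3 = 540.2 N·m.
For a hollow shaft with d_i/d_o = 0.786: τ_max = 16T/(π d_o³ (1−k⁴)), so d_o = [16T/(π τ_allow (1−k⁴))]^(1/3) = [16·540.2/(π·4.23×10^7·0.6183)]^(1/3) = 0.04721 m.

47.2 mm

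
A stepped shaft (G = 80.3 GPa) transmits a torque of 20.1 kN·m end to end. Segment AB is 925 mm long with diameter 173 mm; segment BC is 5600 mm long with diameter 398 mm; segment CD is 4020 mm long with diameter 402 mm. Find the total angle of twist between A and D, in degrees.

0.206°

J_AB = π(0.173)⁴/32 = 8.79×10^-5 m⁴; J_BC = π(0.398)⁴/32 = 2.46×10^-3 m⁴; J_CD = π(0.402)⁴/32 = 2.56×10^-3 m⁴.
θ = (T/G)·Σ L_i/J_i = (20100/80.3×10⁹)·(0.925/8.79×10^-5 + 5.60/2.46×10^-3 + 4.02/2.56×10^-3) = 3.594×10^-3 rad.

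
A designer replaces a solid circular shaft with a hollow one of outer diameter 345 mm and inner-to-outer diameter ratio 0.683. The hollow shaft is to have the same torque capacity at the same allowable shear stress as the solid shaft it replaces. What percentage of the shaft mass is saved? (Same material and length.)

37.2 %

Equal τ_max and T ⇒ the solid shaft needs d_s³ = d_o³(1−k⁴), so d_s = 345·(1−0.683⁴)^(1/3) = 317.9 mm.
Area ratio A_h/A_s = d_o²(1−k²)/d_s² = (1−k²)/(1−k⁴)^(2/3) = 0.6283.
Mass saving = 1 − 0.6283 = 37.2 %.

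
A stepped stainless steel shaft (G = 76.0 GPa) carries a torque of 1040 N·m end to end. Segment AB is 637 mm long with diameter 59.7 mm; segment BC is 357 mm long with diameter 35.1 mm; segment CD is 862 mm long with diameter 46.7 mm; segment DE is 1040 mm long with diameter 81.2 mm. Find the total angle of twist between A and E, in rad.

0.0684 rad

J_AB = π(0.0597)⁴/32 = 1.25×10^-6 m⁴; J_BC = π(0.0351)⁴/32 = 1.49×10^-7 m⁴; J_CD = π(0.0467)⁴/32 = 4.67×10^-7 m⁴; J_DE = π(0.0812)⁴/32 = 4.27×10^-6 m⁴.
θ = (T/G)·Σ L_i/J_i = (1040/76.0×10⁹)·(0.637/1.25×10^-6 + 0.357/1.49×10^-7 + 0.862/4.67×10^-7 + 1.04/4.27×10^-6) = 0.06837 rad.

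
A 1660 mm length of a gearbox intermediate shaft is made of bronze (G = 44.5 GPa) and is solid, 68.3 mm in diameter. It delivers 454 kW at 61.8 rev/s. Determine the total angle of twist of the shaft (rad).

0.0204 rad

ω = 2π·61.8 = 388.3 rad/s, so T = P/ω = 454×10³ / 388.3 = 1169 N·m.
J = πd⁴/32 = π(0.0683)⁴/32 = 2.136×10^-6 m⁴.
θ = T·L/(G·J) = 1169 × 1.66 / (44.5×10⁹ × 2.136×10^-6) = 0.02042 rad.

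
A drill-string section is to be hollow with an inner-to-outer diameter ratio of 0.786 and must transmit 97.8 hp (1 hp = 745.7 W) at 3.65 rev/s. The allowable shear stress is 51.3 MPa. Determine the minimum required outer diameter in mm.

ω = 2π·3.65 = 22.93 rad/s, so T = P/ω = 97.8×745.7 / 22.93 = 3180 N·m.
For a hollow shaft with d_i/d_o = 0.786: τ_max = 16T/(π d_o³ (1−k⁴)), so d_o = [16T/(π τ_allow (1−k⁴))]^(1/3) = [16·3180/(π·5.13×10^7·0.6183)]^(1/3) = 0.07993 m.

79.9 mm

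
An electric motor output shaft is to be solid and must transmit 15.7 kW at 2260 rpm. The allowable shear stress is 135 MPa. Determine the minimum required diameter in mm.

ω = 2π·2260/60 = 236.7 rad/s, so T = P/ω = 15.7×10³ / 236.7 = 66.34 N·m.
For a solid shaft τ_max = 16T/(πd³), so d = (16T/(π τ_allow))^(1/3) = (16·66.34/(π·1.35×10^8))^(1/3) = 0.01358 m.

13.6 mm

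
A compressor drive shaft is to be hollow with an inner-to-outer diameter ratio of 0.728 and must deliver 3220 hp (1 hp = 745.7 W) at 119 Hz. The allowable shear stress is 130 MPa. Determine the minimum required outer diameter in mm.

ω = 2π·119 = 747.7 rad/s, so T = P/ω = 3220×745.7 / 747.7 = 3211 N·m.
For a hollow shaft with d_i/d_o = 0.728: τ_max = 16T/(π d_o³ (1−k⁴)), so d_o = [16T/(π τ_allow (1−k⁴))]^(1/3) = [16·3211/(π·1.30×10^8·0.7191)]^(1/3) = 0.05593 m.

55.9 mm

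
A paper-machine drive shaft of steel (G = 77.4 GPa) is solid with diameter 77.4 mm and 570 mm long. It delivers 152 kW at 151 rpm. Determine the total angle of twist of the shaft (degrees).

1.15°

ω = 2π·151/60 = 15.81 rad/s, so T = P/ω = 152×10³ / 15.81 = 9613 N·m.
J = πd⁴/32 = π(0.0774)⁴/32 = 3.523×10^-6 m⁴.
θ = T·L/(G·J) = 9613 × 0.570 / (77.4×10⁹ × 3.523×10^-6) = 0.02009 rad.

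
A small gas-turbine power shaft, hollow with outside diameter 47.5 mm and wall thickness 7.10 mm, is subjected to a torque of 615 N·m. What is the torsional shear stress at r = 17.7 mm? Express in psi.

4170 psi

J = π(d_o⁴ − d_i⁴)/32 = π(0.0475⁴ − 0.0333⁴)/32 = 3.791×10^-7 m⁴.
Shear stress varies linearly with radius: τ = T·r/J = 615.0 × 0.0177 / 3.791×10^-7 = 2.872×10^7 Pa.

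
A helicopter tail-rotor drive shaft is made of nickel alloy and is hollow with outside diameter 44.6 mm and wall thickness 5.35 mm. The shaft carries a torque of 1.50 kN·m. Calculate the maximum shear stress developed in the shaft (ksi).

J = π(d_o⁴ − d_i⁴)/32 = π(0.0446⁴ − 0.0339⁴)/32 = 2.588×10^-7 m⁴.
τ_max = T·r/J = 1500 × 0.0223 / 2.588×10^-7 = 1.293×10^8 Pa.

18.7 ksi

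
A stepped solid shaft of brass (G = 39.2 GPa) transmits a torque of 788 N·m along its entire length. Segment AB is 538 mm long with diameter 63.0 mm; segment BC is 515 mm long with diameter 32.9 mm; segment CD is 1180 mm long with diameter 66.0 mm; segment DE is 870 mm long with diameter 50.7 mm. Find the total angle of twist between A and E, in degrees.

J_AB = π(0.0630)⁴/32 = 1.55×10^-6 m⁴; J_BC = π(0.0329)⁴/32 = 1.15×10^-7 m⁴; J_CD = π(0.0660)⁴/32 = 1.86×10^-6 m⁴; J_DE = π(0.0507)⁴/32 = 6.49×10^-7 m⁴.
θ = (T/G)·Σ L_i/J_i = (788.0/39.2×10⁹)·(0.538/1.55×10^-6 + 0.515/1.15×10^-7 + 1.18/1.86×10^-6 + 0.870/6.49×10^-7) = 0.1367 rad.

7.83°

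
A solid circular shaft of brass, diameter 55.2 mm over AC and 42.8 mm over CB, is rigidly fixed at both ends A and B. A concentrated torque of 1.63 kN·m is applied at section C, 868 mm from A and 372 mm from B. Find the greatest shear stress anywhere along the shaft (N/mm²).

48.4 N/mm²

Compatibility: T_A·a/J_AC = T_B·b/J_CB with T_A + T_B = T₀.
J_AC = 9.11×10^-7 m⁴, J_CB = 3.29×10^-7 m⁴, so T_A = T₀·(J_AC/a)/((J_AC/a)+(J_CB/b)) = 884.3 N·m, T_B = 745.7 N·m.
τ in each portion: τ_AC = 2.68×10^7 Pa, τ_CB = 4.84×10^7 Pa; maximum is in CB.
τ_max = T_CB·r/J = 745.7·0.0214/3.29×10^-7 = 4.844×10^7 Pa.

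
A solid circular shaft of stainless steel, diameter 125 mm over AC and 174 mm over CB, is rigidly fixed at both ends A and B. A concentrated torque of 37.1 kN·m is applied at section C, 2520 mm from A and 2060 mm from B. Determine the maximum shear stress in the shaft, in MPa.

Compatibility: T_A·a/J_AC = T_B·b/J_CB with T_A + T_B = T₀.
J_AC = 2.40×10^-5 m⁴, J_CB = 9.00×10^-5 m⁴, so T_A = T₀·(J_AC/a)/((J_AC/a)+(J_CB/b)) = 6633 N·m, T_B = 30470 N·m.
τ in each portion: τ_AC = 1.73×10^7 Pa, τ_CB = 2.95×10^7 Pa; maximum is in CB.
τ_max = T_CB·r/J = 30470·0.0870/9.00×10^-5 = 2.945×10^7 Pa.

29.5 MPa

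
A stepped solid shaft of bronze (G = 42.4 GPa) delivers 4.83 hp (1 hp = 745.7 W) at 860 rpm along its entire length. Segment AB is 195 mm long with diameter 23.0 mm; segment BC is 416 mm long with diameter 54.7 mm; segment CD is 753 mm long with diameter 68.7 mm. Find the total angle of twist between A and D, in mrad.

7.47 mrad

ω = 2π·860/60 = 90.06 rad/s, so T = P/ω = 4.83×745.7 / 90.06 = 39.99 N·m.
J_AB = π(0.0230)⁴/32 = 2.75×10^-8 m⁴; J_BC = π(0.0547)⁴/32 = 8.79×10^-7 m⁴; J_CD = π(0.0687)⁴/32 = 2.19×10^-6 m⁴.
θ = (T/G)·Σ L_i/J_i = (39.99/42.4×10⁹)·(0.195/2.75×10^-8 + 0.416/8.79×10^-7 + 0.753/2.19×10^-6) = 7.466×10^-3 rad.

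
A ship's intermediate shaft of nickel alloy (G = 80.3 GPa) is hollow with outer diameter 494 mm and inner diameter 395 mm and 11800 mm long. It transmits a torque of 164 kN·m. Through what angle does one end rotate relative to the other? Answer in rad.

0.00697 rad

J = π(d_o⁴ − d_i⁴)/32 = π(0.494⁴ − 0.395⁴)/32 = 3.457×10^-3 m⁴.
θ = T·L/(G·J) = 164000 × 11.8 / (80.3×10⁹ × 3.457×10^-3) = 6.972×10^-3 rad.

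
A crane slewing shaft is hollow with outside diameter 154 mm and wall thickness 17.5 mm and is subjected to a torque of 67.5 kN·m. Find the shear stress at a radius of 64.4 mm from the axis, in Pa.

1.22e8 Pa

J = π(d_o⁴ − d_i⁴)/32 = π(0.154⁴ − 0.119⁴)/32 = 3.553×10^-5 m⁴.
Shear stress varies linearly with radius: τ = T·r/J = 67500 × 0.0644 / 3.553×10^-5 = 1.223×10^8 Pa.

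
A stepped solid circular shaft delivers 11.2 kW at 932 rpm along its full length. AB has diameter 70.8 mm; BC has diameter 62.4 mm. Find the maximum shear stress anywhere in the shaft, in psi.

ω = 2π·932/60 = 97.60 rad/s, so T = P/ω = 11.2×10³ / 97.60 = 114.8 N·m.
Under the same torque, τ_max = 16T/(πd³) is largest where d is smallest — segment BC (d = 62.4 mm).
τ_max = 16·114.8/(π·(0.0624)³) = 2.405×10^6 Pa.

349 psi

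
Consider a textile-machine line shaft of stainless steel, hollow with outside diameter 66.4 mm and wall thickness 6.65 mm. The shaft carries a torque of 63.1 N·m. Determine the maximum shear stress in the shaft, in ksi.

J = π(d_o⁴ − d_i⁴)/32 = π(0.0664⁴ − 0.0531⁴)/32 = 1.128×10^-6 m⁴.
τ_max = T·r/J = 63.10 × 0.0332 / 1.128×10^-6 = 1.857×10^6 Pa.

0.269 ksi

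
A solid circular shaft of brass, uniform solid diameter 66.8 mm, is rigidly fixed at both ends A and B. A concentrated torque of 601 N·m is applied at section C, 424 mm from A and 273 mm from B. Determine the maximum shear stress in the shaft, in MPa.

With uniform GJ and both ends fixed, compatibility θ_AC = θ_CB gives T_A·a = T_B·b, together with T_A + T_B = T₀.
T_A = T₀·b/(a+b) = 601.0·273/697.0 = 235.4 N·m; T_B = 365.6 N·m.
τ in each portion: τ_AC = 4.02×10^6 Pa, τ_CB = 6.25×10^6 Pa; maximum is in CB.
τ_max = T_CB·r/J = 365.6·0.0334/1.95×10^-6 = 6.247×10^6 Pa.

6.25 MPa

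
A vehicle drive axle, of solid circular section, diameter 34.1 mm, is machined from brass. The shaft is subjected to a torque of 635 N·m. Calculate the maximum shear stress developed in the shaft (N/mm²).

J = πd⁴/32 = π(0.0341)⁴/32 = 1.327×10^-7 m⁴.
τ_max = T·r/J = 635.0 × 0.0170 / 1.327×10^-7 = 8.156×10^7 Pa.

81.6 N/mm²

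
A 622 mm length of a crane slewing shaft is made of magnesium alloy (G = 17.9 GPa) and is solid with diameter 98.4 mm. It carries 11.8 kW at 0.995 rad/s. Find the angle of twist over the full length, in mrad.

44.8 mrad

ω = 0.995 rad/s, so T = P/ω = 11.8×10³ / 0.9950 = 11860 N·m.
J = πd⁴/32 = π(0.0984)⁴/32 = 9.204×10^-6 m⁴.
θ = T·L/(G·J) = 11860 × 0.622 / (17.9×10⁹ × 9.204×10^-6) = 0.04477 rad.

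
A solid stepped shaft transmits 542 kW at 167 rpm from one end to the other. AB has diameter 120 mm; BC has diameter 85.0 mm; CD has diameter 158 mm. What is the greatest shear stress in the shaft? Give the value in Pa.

ω = 2π·167/60 = 17.49 rad/s, so T = P/ω = 542×10³ / 17.49 = 30990 N·m.
Under the same torque, τ_max = 16T/(πd³) is largest where d is smallest — segment BC (d = 85.0 mm).
τ_max = 16·30990/(π·(0.0850)³) = 2.570×10^8 Pa.

2.57e8 Pa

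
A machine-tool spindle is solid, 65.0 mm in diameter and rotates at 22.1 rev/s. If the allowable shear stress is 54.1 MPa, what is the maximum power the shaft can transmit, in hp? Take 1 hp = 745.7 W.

J = πd⁴/32 = π(0.0650)⁴/32 = 1.752×10^-6 m⁴.
T_max = τ_allow·J/r = 5.41×10^7 × 1.752×10^-6 / 0.0325 = 2917 N·m.
ω = 2π·22.1 = 138.9 rad/s, so P_max = T_max·ω = 4.051×10^5 W.

543 hp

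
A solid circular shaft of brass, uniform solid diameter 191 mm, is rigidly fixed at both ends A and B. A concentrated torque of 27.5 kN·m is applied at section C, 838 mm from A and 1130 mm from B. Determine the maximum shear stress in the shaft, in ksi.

1.67 ksi

With uniform GJ and both ends fixed, compatibility θ_AC = θ_CB gives T_A·a = T_B·b, together with T_A + T_B = T₀.
T_A = T₀·b/(a+b) = 27500·1130/1968 = 15790 N·m; T_B = 11710 N·m.
τ in each portion: τ_AC = 1.15×10^7 Pa, τ_CB = 8.56×10^6 Pa; maximum is in AC.
τ_max = T_AC·r/J = 15790·0.0955/1.31×10^-4 = 1.154×10^7 Pa.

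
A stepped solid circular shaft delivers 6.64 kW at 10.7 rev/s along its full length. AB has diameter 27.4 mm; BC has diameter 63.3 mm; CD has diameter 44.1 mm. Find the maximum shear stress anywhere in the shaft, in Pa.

ω = 2π·10.7 = 67.23 rad/s, so T = P/ω = 6.64×10³ / 67.23 = 98.77 N·m.
Under the same torque, τ_max = 16T/(πd³) is largest where d is smallest — segment AB (d = 27.4 mm).
τ_max = 16·98.77/(π·(0.0274)³) = 2.445×10^7 Pa.

2.45e7 Pa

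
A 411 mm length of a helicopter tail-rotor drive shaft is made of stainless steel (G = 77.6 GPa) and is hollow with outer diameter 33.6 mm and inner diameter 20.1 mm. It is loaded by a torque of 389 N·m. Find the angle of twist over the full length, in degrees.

1.08°

J = π(d_o⁴ − d_i⁴)/32 = π(0.0336⁴ − 0.0201⁴)/32 = 1.091×10^-7 m⁴.
θ = T·L/(G·J) = 389.0 × 0.411 / (77.6×10⁹ × 1.091×10^-7) = 0.01888 rad.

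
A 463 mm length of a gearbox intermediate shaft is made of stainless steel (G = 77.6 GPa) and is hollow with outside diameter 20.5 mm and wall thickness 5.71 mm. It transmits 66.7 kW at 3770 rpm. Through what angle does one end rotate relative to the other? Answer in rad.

0.0605 rad

ω = 2π·3770/60 = 394.8 rad/s, so T = P/ω = 66.7×10³ / 394.8 = 168.9 N·m.
J = π(d_o⁴ − d_i⁴)/32 = π(0.0205⁴ − 0.00908⁴)/32 = 1.667×10^-8 m⁴.
θ = T·L/(G·J) = 168.9 × 0.463 / (77.6×10⁹ × 1.667×10^-8) = 0.06047 rad.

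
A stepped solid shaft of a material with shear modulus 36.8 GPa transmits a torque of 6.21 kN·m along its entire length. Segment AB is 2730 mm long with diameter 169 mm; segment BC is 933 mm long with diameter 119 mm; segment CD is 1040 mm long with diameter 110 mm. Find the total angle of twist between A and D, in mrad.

J_AB = π(0.169)⁴/32 = 8.01×10^-5 m⁴; J_BC = π(0.119)⁴/32 = 1.97×10^-5 m⁴; J_CD = π(0.110)⁴/32 = 1.44×10^-5 m⁴.
θ = (T/G)·Σ L_i/J_i = (6210/36.8×10⁹)·(2.73/8.01×10^-5 + 0.933/1.97×10^-5 + 1.04/1.44×10^-5) = 0.02596 rad.

26.0 mrad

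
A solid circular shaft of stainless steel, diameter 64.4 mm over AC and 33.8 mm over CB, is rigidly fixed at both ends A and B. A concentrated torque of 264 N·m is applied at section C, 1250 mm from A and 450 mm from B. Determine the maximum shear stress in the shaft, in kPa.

Compatibility: T_A·a/J_AC = T_B·b/J_CB with T_A + T_B = T₀.
J_AC = 1.69×10^-6 m⁴, J_CB = 1.28×10^-7 m⁴, so T_A = T₀·(J_AC/a)/((J_AC/a)+(J_CB/b)) = 218.0 N·m, T_B = 45.96 N·m.
τ in each portion: τ_AC = 4.16×10^6 Pa, τ_CB = 6.06×10^6 Pa; maximum is in CB.
τ_max = T_CB·r/J = 45.96·0.0169/1.28×10^-7 = 6.062×10^6 Pa.

6060 kPa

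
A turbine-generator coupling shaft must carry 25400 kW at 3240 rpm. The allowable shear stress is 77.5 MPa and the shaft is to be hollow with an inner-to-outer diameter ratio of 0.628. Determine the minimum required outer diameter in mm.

ω = 2π·3240/60 = 339.3 rad/s, so T = P/ω = 25400×10³ / 339.3 = 74860 N·m.
For a hollow shaft with d_i/d_o = 0.628: τ_max = 16T/(π d_o³ (1−k⁴)), so d_o = [16T/(π τ_allow (1−k⁴))]^(1/3) = [16·74860/(π·7.75×10^7·0.8445)]^(1/3) = 0.1799 m.

180 mm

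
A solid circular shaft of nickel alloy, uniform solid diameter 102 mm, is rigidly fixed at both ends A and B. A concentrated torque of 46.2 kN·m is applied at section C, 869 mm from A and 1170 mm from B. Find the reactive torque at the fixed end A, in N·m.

26500 N·m

With uniform GJ and both ends fixed, compatibility θ_AC = θ_CB gives T_A·a = T_B·b, together with T_A + T_B = T₀.
T_A = T₀·b/(a+b) = 46200·1170/2039 = 26510 N·m; T_B = 19690 N·m.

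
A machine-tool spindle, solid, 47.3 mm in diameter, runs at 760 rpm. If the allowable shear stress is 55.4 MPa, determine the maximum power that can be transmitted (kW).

J = πd⁴/32 = π(0.0473)⁴/32 = 4.914×10^-7 m⁴.
T_max = τ_allow·J/r = 5.54×10^7 × 4.914×10^-7 / 0.0236 = 1151 N·m.
ω = 2π·760/60 = 79.59 rad/s, so P_max = T_max·ω = 9.161×10^4 W.

91.6 kW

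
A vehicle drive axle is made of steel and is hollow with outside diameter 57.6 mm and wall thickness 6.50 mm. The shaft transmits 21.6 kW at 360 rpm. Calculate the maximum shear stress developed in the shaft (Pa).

ω = 2π·360/60 = 37.70 rad/s, so T = P/ω = 21.6×10³ / 37.70 = 573.0 N·m.
J = π(d_o⁴ − d_i⁴)/32 = π(0.0576⁴ − 0.0446⁴)/32 = 6.922×10^-7 m⁴.
τ_max = T·r/J = 573.0 × 0.0288 / 6.922×10^-7 = 2.384×10^7 Pa.

2.38e7 Pa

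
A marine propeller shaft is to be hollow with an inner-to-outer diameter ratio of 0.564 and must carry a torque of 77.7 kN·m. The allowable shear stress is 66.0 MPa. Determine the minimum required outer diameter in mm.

For a hollow shaft with d_i/d_o = 0.564: τ_max = 16T/(π d_o³ (1−k⁴)), so d_o = [16T/(π τ_allow (1−k⁴))]^(1/3) = [16·77700/(π·6.60×10^7·0.8988)]^(1/3) = 0.1882 m.

188 mm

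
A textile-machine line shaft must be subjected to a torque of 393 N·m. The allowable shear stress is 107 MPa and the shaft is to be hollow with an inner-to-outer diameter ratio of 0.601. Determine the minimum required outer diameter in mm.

27.8 mm

For a hollow shaft with d_i/d_o = 0.601: τ_max = 16T/(π d_o³ (1−k⁴)), so d_o = [16T/(π τ_allow (1−k⁴))]^(1/3) = [16·393.0/(π·1.07×10^8·0.8695)]^(1/3) = 0.02781 m.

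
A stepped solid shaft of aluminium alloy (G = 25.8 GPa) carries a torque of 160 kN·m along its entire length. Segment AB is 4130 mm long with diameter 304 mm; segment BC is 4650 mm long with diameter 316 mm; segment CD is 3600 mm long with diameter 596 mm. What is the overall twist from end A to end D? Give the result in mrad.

J_AB = π(0.304)⁴/32 = 8.38×10^-4 m⁴; J_BC = π(0.316)⁴/32 = 9.79×10^-4 m⁴; J_CD = π(0.596)⁴/32 = 0.0124 m⁴.
θ = (T/G)·Σ L_i/J_i = (160000/25.8×10⁹)·(4.13/8.38×10^-4 + 4.65/9.79×10^-4 + 3.60/0.0124) = 0.06181 rad.

61.8 mrad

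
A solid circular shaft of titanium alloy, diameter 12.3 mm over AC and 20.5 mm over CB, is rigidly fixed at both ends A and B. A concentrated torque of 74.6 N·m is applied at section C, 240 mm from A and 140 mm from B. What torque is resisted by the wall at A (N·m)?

Compatibility: T_A·a/J_AC = T_B·b/J_CB with T_A + T_B = T₀.
J_AC = 2.25×10^-9 m⁴, J_CB = 1.73×10^-8 m⁴, so T_A = T₀·(J_AC/a)/((J_AC/a)+(J_CB/b)) = 5.243 N·m, T_B = 69.36 N·m.

5.24 N·m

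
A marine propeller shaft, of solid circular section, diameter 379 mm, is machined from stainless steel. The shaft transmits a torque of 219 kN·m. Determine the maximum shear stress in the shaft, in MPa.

J = πd⁴/32 = π(0.379)⁴/32 = 2.026×10^-3 m⁴.
τ_max = T·r/J = 219000 × 0.190 / 2.026×10^-3 = 2.049×10^7 Pa.

20.5 MPa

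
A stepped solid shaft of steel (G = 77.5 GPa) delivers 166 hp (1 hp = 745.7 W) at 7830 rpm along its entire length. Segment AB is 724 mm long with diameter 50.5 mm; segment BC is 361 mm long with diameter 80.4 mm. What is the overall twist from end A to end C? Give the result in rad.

0.00238 rad

ω = 2π·7830/60 = 820.0 rad/s, so T = P/ω = 166×745.7 / 820.0 = 151.0 N·m.
J_AB = π(0.0505)⁴/32 = 6.39×10^-7 m⁴; J_BC = π(0.0804)⁴/32 = 4.10×10^-6 m⁴.
θ = (T/G)·Σ L_i/J_i = (151.0/77.5×10⁹)·(0.724/6.39×10^-7 + 0.361/4.10×10^-6) = 2.380×10^-3 rad.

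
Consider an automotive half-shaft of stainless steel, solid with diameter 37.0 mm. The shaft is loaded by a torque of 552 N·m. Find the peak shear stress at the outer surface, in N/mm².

55.5 N/mm²

J = πd⁴/32 = π(0.0370)⁴/32 = 1.840×10^-7 m⁴.
τ_max = T·r/J = 552.0 × 0.0185 / 1.840×10^-7 = 5.550×10^7 Pa.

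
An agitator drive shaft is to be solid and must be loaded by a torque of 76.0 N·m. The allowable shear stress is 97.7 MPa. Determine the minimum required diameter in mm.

15.8 mm

For a solid shaft τ_max = 16T/(πd³), so d = (16T/(π τ_allow))^(1/3) = (16·76.00/(π·9.77×10^7))^(1/3) = 0.01582 m.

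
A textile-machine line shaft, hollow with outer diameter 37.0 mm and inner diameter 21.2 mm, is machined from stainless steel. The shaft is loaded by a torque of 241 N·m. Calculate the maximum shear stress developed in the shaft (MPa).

27.2 MPa

J = π(d_o⁴ − d_i⁴)/32 = π(0.0370⁴ − 0.0212⁴)/32 = 1.642×10^-7 m⁴.
τ_max = T·r/J = 241.0 × 0.0185 / 1.642×10^-7 = 2.716×10^7 Pa.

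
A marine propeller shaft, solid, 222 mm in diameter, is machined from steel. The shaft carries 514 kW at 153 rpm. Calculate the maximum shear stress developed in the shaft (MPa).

14.9 MPa

ω = 2π·153/60 = 16.02 rad/s, so T = P/ω = 514×10³ / 16.02 = 32080 N·m.
J = πd⁴/32 = π(0.222)⁴/32 = 2.385×10^-4 m⁴.
τ_max = T·r/J = 32080 × 0.111 / 2.385×10^-4 = 1.493×10^7 Pa.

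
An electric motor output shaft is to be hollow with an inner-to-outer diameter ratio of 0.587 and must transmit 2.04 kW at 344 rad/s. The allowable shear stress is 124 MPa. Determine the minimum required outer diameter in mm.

6.51 mm

ω = 344 rad/s, so T = P/ω = 2.04×10³ / 344.0 = 5.930 N·m.
For a hollow shaft with d_i/d_o = 0.587: τ_max = 16T/(π d_o³ (1−k⁴)), so d_o = [16T/(π τ_allow (1−k⁴))]^(1/3) = [16·5.930/(π·1.24×10^8·0.8813)]^(1/3) = 0.006514 m.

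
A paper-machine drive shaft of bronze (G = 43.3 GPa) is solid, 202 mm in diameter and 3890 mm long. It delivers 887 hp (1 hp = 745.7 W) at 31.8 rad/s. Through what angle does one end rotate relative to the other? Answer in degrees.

ω = 31.8 rad/s, so T = P/ω = 887×745.7 / 31.80 = 20800 N·m.
J = πd⁴/32 = π(0.202)⁴/32 = 1.635×10^-4 m⁴.
θ = T·L/(G·J) = 20800 × 3.89 / (43.3×10⁹ × 1.635×10^-4) = 0.01143 rad.

0.655°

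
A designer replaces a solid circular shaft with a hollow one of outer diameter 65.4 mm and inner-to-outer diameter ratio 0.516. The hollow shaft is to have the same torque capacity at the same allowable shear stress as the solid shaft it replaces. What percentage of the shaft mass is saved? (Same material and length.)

Equal τ_max and T ⇒ the solid shaft needs d_s³ = d_o³(1−k⁴), so d_s = 65.4·(1−0.516⁴)^(1/3) = 63.82 mm.
Area ratio A_h/A_s = d_o²(1−k²)/d_s² = (1−k²)/(1−k⁴)^(2/3) = 0.7706.
Mass saving = 1 − 0.7706 = 22.9 %.

22.9 %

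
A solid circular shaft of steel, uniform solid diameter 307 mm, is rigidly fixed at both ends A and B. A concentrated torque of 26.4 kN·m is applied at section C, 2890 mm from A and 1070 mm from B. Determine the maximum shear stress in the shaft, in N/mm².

With uniform GJ and both ends fixed, compatibility θ_AC = θ_CB gives T_A·a = T_B·b, together with T_A + T_B = T₀.
T_A = T₀·b/(a+b) = 26400·1070/3960 = 7133 N·m; T_B = 19270 N·m.
τ in each portion: τ_AC = 1.26×10^6 Pa, τ_CB = 3.39×10^6 Pa; maximum is in CB.
τ_max = T_CB·r/J = 19270·0.153/8.72×10^-4 = 3.391×10^6 Pa.

3.39 N/mm²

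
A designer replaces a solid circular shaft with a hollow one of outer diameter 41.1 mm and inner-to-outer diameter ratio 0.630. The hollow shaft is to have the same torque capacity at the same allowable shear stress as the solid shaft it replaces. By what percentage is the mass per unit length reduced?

32.4 %

Equal τ_max and T ⇒ the solid shaft needs d_s³ = d_o³(1−k⁴), so d_s = 41.1·(1−0.630⁴)^(1/3) = 38.82 mm.
Area ratio A_h/A_s = d_o²(1−k²)/d_s² = (1−k²)/(1−k⁴)^(2/3) = 0.6761.
Mass saving = 1 − 0.6761 = 32.4 %.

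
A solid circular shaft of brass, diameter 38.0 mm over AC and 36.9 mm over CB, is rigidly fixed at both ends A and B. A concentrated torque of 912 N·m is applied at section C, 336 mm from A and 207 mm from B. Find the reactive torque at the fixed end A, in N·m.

Compatibility: T_A·a/J_AC = T_B·b/J_CB with T_A + T_B = T₀.
J_AC = 2.05×10^-7 m⁴, J_CB = 1.82×10^-7 m⁴, so T_A = T₀·(J_AC/a)/((J_AC/a)+(J_CB/b)) = 373.3 N·m, T_B = 538.7 N·m.

373 N·m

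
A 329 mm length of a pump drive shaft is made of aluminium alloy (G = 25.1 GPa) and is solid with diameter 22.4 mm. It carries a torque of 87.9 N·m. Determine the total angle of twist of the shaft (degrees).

2.67°

J = πd⁴/32 = π(0.0224)⁴/32 = 2.472×10^-8 m⁴.
θ = T·L/(G·J) = 87.90 × 0.329 / (25.1×10⁹ × 2.472×10^-8) = 0.04661 rad.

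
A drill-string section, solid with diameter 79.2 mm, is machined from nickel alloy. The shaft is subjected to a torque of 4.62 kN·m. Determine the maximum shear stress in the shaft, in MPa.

47.4 MPa

J = πd⁴/32 = π(0.0792)⁴/32 = 3.863×10^-6 m⁴.
τ_max = T·r/J = 4620 × 0.0396 / 3.863×10^-6 = 4.736×10^7 Pa.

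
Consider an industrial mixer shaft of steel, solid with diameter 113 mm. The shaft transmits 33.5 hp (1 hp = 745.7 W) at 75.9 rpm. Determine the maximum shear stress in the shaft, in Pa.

1.11e7 Pa

ω = 2π·75.9/60 = 7.948 rad/s, so T = P/ω = 33.5×745.7 / 7.948 = 3143 N·m.
J = πd⁴/32 = π(0.113)⁴/32 = 1.601×10^-5 m⁴.
τ_max = T·r/J = 3143 × 0.0565 / 1.601×10^-5 = 1.109×10^7 Pa.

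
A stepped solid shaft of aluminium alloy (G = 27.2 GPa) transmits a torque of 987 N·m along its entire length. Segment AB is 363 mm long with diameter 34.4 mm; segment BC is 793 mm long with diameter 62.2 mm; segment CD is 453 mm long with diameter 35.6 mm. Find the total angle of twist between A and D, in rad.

0.220 rad

J_AB = π(0.0344)⁴/32 = 1.37×10^-7 m⁴; J_BC = π(0.0622)⁴/32 = 1.47×10^-6 m⁴; J_CD = π(0.0356)⁴/32 = 1.58×10^-7 m⁴.
θ = (T/G)·Σ L_i/J_i = (987.0/27.2×10⁹)·(0.363/1.37×10^-7 + 0.793/1.47×10^-6 + 0.453/1.58×10^-7) = 0.2196 rad.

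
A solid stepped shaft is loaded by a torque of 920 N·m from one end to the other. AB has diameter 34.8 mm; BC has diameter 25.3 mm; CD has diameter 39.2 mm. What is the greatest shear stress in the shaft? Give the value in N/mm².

289 N/mm²

Under the same torque, τ_max = 16T/(πd³) is largest where d is smallest — segment BC (d = 25.3 mm).
τ_max = 16·920.0/(π·(0.0253)³) = 2.893×10^8 Pa.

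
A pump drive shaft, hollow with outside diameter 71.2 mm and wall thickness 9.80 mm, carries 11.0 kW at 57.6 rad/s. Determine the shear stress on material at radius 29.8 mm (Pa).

ω = 57.6 rad/s, so T = P/ω = 11.0×10³ / 57.60 = 191.0 N·m.
J = π(d_o⁴ − d_i⁴)/32 = π(0.0712⁴ − 0.0516⁴)/32 = 1.827×10^-6 m⁴.
Shear stress varies linearly with radius: τ = T·r/J = 191.0 × 0.0298 / 1.827×10^-6 = 3.115×10^6 Pa.

3.11e6 Pa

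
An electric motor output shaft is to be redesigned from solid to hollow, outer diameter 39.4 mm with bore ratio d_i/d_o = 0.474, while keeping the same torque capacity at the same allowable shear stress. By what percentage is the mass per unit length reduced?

Equal τ_max and T ⇒ the solid shaft needs d_s³ = d_o³(1−k⁴), so d_s = 39.4·(1−0.474⁴)^(1/3) = 38.73 mm.
Area ratio A_h/A_s = d_o²(1−k²)/d_s² = (1−k²)/(1−k⁴)^(2/3) = 0.8026.
Mass saving = 1 − 0.8026 = 19.7 %.

19.7 %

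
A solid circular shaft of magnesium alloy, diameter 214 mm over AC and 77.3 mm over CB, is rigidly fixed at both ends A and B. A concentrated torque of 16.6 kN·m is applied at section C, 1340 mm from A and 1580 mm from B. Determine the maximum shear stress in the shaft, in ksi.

1.23 ksi

Compatibility: T_A·a/J_AC = T_B·b/J_CB with T_A + T_B = T₀.
J_AC = 2.06×10^-4 m⁴, J_CB = 3.51×10^-6 m⁴, so T_A = T₀·(J_AC/a)/((J_AC/a)+(J_CB/b)) = 16360 N·m, T_B = 236.3 N·m.
τ in each portion: τ_AC = 8.50×10^6 Pa, τ_CB = 2.61×10^6 Pa; maximum is in AC.
τ_max = T_AC·r/J = 16360·0.107/2.06×10^-4 = 8.504×10^6 Pa.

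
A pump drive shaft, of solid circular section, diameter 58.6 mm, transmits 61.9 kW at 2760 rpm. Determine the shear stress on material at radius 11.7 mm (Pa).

ω = 2π·2760/60 = 289.0 rad/s, so T = P/ω = 61.9×10³ / 289.0 = 214.2 N·m.
J = πd⁴/32 = π(0.0586)⁴/32 = 1.158×10^-6 m⁴.
Shear stress varies linearly with radius: τ = T·r/J = 214.2 × 0.0117 / 1.158×10^-6 = 2.164×10^6 Pa.

2.16e6 Pa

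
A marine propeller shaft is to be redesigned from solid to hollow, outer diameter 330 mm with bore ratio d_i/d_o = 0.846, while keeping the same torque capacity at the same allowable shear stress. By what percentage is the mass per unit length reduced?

Equal τ_max and T ⇒ the solid shaft needs d_s³ = d_o³(1−k⁴), so d_s = 330·(1−0.846⁴)^(1/3) = 259.8 mm.
Area ratio A_h/A_s = d_o²(1−k²)/d_s² = (1−k²)/(1−k⁴)^(2/3) = 0.4588.
Mass saving = 1 − 0.4588 = 54.1 %.

54.1 %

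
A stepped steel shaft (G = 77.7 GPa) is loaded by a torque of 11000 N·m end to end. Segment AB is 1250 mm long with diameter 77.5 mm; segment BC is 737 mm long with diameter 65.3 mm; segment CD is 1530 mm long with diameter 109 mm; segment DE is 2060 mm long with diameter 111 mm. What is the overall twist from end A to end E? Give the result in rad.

0.144 rad

J_AB = π(0.0775)⁴/32 = 3.54×10^-6 m⁴; J_BC = π(0.0653)⁴/32 = 1.79×10^-6 m⁴; J_CD = π(0.109)⁴/32 = 1.39×10^-5 m⁴; J_DE = π(0.111)⁴/32 = 1.49×10^-5 m⁴.
θ = (T/G)·Σ L_i/J_i = (11000/77.7×10⁹)·(1.25/3.54×10^-6 + 0.737/1.79×10^-6 + 1.53/1.39×10^-5 + 2.06/1.49×10^-5) = 0.1436 rad.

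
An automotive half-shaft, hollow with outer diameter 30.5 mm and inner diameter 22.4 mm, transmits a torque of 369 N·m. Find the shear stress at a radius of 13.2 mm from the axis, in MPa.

80.9 MPa

J = π(d_o⁴ − d_i⁴)/32 = π(0.0305⁴ − 0.0224⁴)/32 = 6.024×10^-8 m⁴.
Shear stress varies linearly with radius: τ = T·r/J = 369.0 × 0.0132 / 6.024×10^-8 = 8.086×10^7 Pa.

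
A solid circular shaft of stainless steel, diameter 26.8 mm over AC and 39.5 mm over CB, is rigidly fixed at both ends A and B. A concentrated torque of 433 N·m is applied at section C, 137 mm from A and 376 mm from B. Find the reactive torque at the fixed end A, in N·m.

159 N·m

Compatibility: T_A·a/J_AC = T_B·b/J_CB with T_A + T_B = T₀.
J_AC = 5.06×10^-8 m⁴, J_CB = 2.39×10^-7 m⁴, so T_A = T₀·(J_AC/a)/((J_AC/a)+(J_CB/b)) = 159.2 N·m, T_B = 273.8 N·m.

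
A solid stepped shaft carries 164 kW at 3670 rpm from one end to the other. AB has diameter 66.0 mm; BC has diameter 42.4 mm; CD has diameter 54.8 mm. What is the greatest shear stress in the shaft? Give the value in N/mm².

ω = 2π·3670/60 = 384.3 rad/s, so T = P/ω = 164×10³ / 384.3 = 426.7 N·m.
Under the same torque, τ_max = 16T/(πd³) is largest where d is smallest — segment BC (d = 42.4 mm).
τ_max = 16·426.7/(π·(0.0424)³) = 2.851×10^7 Pa.

28.5 N/mm²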